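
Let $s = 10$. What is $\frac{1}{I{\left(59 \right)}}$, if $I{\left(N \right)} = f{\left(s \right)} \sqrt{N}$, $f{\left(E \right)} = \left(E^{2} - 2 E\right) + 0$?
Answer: $\frac{\sqrt{59}}{4720} \approx 0.0016274$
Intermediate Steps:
$f{\left(E \right)} = E^{2} - 2 E$
$I{\left(N \right)} = 80 \sqrt{N}$ ($I{\left(N \right)} = 10 \left(-2 + 10\right) \sqrt{N} = 10 \cdot 8 \sqrt{N} = 80 \sqrt{N}$)
$\frac{1}{I{\left(59 \right)}} = \frac{1}{80 \sqrt{59}} = \frac{\sqrt{59}}{4720}$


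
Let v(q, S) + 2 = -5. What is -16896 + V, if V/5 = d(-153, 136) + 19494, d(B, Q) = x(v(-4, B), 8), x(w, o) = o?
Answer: 80614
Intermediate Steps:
v(q, S) = -7 (v(q, S) = -2 - 5 = -7)
d(B, Q) = 8
V = 97510 (V = 5*(8 + 19494) = 5*19502 = 97510)
-16896 + V = -16896 + 97510 = 80614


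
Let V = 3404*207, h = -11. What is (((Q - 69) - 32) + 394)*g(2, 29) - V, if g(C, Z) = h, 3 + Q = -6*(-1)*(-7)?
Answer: -707356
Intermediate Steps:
Q = -45 (Q = -3 - 6*(-1)*(-7) = -3 + 6*(-7) = -3 - 42 = -45)
g(C, Z) = -11
V = 704628
(((Q - 69) - 32) + 394)*g(2, 29) - V = (((-45 - 69) - 32) + 394)*(-11) - 1*704628 = ((-114 - 32) + 394)*(-11) - 704628 = (-146 + 394)*(-11) - 704628 = 248*(-11) - 704628 = -2728 - 704628 = -707356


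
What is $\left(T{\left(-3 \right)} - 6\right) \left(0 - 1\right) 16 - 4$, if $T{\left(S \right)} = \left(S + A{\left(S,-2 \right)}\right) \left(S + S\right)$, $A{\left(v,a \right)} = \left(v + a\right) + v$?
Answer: $-964$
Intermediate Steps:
$A{\left(v,a \right)} = a + 2 v$ ($A{\left(v,a \right)} = \left(a + v\right) + v = a + 2 v$)
$T{\left(S \right)} = 2 S \left(-2 + 3 S\right)$ ($T{\left(S \right)} = \left(S + \left(-2 + 2 S\right)\right) \left(S + S\right) = \left(-2 + 3 S\right) 2 S = 2 S \left(-2 + 3 S\right)$)
$\left(T{\left(-3 \right)} - 6\right) \left(0 - 1\right) 16 - 4 = \left(2 \left(-3\right) \left(-2 + 3 \left(-3\right)\right) - 6\right) \left(0 - 1\right) 16 - 4 = \left(2 \left(-3\right) \left(-2 - 9\right) - 6\right) \left(0 + \left(4 - 5\right)\right) 16 - 4 = \left(2 \left(-3\right) \left(-11\right) - 6\right) \left(0 - 1\right) 16 - 4 = \left(66 - 6\right) \left(-1\right) 16 - 4 = 60 \left(-1\right) 16 - 4 = \left(-60\right) 16 - 4 = -960 - 4 = -964$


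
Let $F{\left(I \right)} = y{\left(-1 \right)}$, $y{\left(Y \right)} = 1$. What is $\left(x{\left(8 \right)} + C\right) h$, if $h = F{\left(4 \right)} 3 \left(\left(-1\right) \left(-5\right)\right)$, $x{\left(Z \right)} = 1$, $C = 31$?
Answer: $480$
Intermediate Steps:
$F{\left(I \right)} = 1$
$h = 15$ ($h = 1 \cdot 3 \left(\left(-1\right) \left(-5\right)\right) = 1 \cdot 3 \cdot 5 = 1 \cdot 15 = 15$)
$\left(x{\left(8 \right)} + C\right) h = \left(1 + 31\right) 15 = 32 \cdot 15 = 480$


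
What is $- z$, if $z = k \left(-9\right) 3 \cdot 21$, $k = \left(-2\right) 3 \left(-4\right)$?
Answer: $13608$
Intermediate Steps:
$k = 24$ ($k = \left(-6\right) \left(-4\right) = 24$)
$z = -13608$ ($z = 24 \left(-9\right) 3 \cdot 21 = 24 \left(\left(-27\right) 21\right) = 24 \left(-567\right) = -13608$)
$- z = \left(-1\right) \left(-13608\right) = 13608$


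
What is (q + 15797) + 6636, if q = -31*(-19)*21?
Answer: 34802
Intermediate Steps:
q = 12369 (q = 589*21 = 12369)
(q + 15797) + 6636 = (12369 + 15797) + 6636 = 28166 + 6636 = 34802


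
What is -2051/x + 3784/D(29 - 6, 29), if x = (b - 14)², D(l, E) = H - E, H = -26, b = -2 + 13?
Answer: -13351/45 ≈ -296.69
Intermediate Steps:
b = 11
D(l, E) = -26 - E
x = 9 (x = (11 - 14)² = (-3)² = 9)
-2051/x + 3784/D(29 - 6, 29) = -2051/9 + 3784/(-26 - 1*29) = -2051*⅑ + 3784/(-26 - 29) = -2051/9 + 3784/(-55) = -2051/9 + 3784*(-1/55) = -2051/9 - 344/5 = -13351/45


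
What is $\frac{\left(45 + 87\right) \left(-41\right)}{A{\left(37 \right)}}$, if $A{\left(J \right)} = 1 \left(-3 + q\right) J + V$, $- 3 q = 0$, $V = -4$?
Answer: $\frac{5412}{115} \approx 47.061$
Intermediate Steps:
$q = 0$ ($q = \left(- \frac{1}{3}\right) 0 = 0$)
$A{\left(J \right)} = -4 - 3 J$ ($A{\left(J \right)} = 1 \left(-3 + 0\right) J - 4 = 1 \left(- 3 J\right) - 4 = - 3 J - 4 = -4 - 3 J$)
$\frac{\left(45 + 87\right) \left(-41\right)}{A{\left(37 \right)}} = \frac{\left(45 + 87\right) \left(-41\right)}{-4 - 111} = \frac{132 \left(-41\right)}{-4 - 111} = - \frac{5412}{-115} = \left(-5412\right) \left(- \frac{1}{115}\right) = \frac{5412}{115}$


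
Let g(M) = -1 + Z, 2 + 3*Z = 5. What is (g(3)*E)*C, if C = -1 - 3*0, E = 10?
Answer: 0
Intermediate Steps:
Z = 1 (Z = -2/3 + (1/3)*5 = -2/3 + 5/3 = 1)
C = -1 (C = -1 + 0 = -1)
g(M) = 0 (g(M) = -1 + 1 = 0)
(g(3)*E)*C = (0*10)*(-1) = 0*(-1) = 0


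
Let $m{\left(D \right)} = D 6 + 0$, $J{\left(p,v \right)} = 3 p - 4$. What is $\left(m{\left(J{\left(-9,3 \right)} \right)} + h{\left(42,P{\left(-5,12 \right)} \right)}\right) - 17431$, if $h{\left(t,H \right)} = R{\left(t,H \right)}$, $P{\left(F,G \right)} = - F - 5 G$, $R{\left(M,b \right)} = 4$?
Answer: $-17613$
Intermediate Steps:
$h{\left(t,H \right)} = 4$
$J{\left(p,v \right)} = -4 + 3 p$
$m{\left(D \right)} = 6 D$ ($m{\left(D \right)} = 6 D + 0 = 6 D$)
$\left(m{\left(J{\left(-9,3 \right)} \right)} + h{\left(42,P{\left(-5,12 \right)} \right)}\right) - 17431 = \left(6 \left(-4 + 3 \left(-9\right)\right) + 4\right) - 17431 = \left(6 \left(-4 - 27\right) + 4\right) - 17431 = \left(6 \left(-31\right) + 4\right) - 17431 = \left(-186 + 4\right) - 17431 = -182 - 17431 = -17613$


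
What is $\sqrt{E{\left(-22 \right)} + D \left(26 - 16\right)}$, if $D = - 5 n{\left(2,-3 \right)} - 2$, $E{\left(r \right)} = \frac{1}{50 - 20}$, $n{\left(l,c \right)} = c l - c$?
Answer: $\frac{\sqrt{117030}}{30} \approx 11.403$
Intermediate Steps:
$n{\left(l,c \right)} = - c + c l$
$E{\left(r \right)} = \frac{1}{30}$
$D = 13$ ($D = - 5 \left(- 3 \left(-1 + 2\right)\right) - 2 = - 5 \left(\left(-3\right) 1\right) - 2 = \left(-5\right) \left(-3\right) - 2 = 15 - 2 = 13$)
$\sqrt{E{\left(-22 \right)} + D \left(26 - 16\right)} = \sqrt{\frac{1}{30} + 13 \left(26 - 16\right)} = \sqrt{\frac{1}{30} + 13 \cdot 10} = \sqrt{\frac{1}{30} + 130} = \sqrt{\frac{3901}{30}} = \frac{\sqrt{117030}}{30}$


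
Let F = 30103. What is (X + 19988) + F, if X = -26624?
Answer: 23467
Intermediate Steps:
(X + 19988) + F = (-26624 + 19988) + 30103 = -6636 + 30103 = 23467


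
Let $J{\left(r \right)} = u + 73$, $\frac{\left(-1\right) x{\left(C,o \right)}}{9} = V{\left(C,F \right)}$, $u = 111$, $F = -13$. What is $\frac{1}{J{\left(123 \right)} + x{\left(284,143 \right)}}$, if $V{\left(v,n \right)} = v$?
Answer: $- \frac{1}{2372} \approx -0.00042159$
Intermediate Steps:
$x{\left(C,o \right)} = - 9 C$
$J{\left(r \right)} = 184$ ($J{\left(r \right)} = 111 + 73 = 184$)
$\frac{1}{J{\left(123 \right)} + x{\left(284,143 \right)}} = \frac{1}{184 - 2556} = \frac{1}{-2372} = - \frac{1}{2372}$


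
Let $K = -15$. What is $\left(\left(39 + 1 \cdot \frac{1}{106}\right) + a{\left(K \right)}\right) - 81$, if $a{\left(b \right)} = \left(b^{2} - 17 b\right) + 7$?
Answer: $\frac{47171}{106} \approx 445.01$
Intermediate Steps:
$a{\left(b \right)} = 7 + b^{2} - 17 b$
$\left(\left(39 + 1 \cdot \frac{1}{106}\right) + a{\left(K \right)}\right) - 81 = \left(\left(39 + 1 \cdot \frac{1}{106}\right) + \left(7 + \left(-15\right)^{2} - -255\right)\right) - 81 = \left(\left(39 + 1 \cdot \frac{1}{106}\right) + \left(7 + 225 + 255\right)\right) - 81 = \left(\left(39 + \frac{1}{106}\right) + 487\right) - 81 = \left(\frac{4135}{106} + 487\right) - 81 = \frac{55757}{106} - 81 = \frac{47171}{106}$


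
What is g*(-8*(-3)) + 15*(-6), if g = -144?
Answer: -3546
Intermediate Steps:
g*(-8*(-3)) + 15*(-6) = -(-1152)*(-3) + 15*(-6) = -144*24 - 90 = -3456 - 90 = -3546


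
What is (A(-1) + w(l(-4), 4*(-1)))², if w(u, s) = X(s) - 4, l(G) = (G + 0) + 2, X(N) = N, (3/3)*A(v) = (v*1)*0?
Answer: 64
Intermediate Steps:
A(v) = 0 (A(v) = (v*1)*0 = v*0 = 0)
l(G) = 2 + G (l(G) = G + 2 = 2 + G)
w(u, s) = -4 + s (w(u, s) = s - 4 = -4 + s)
(A(-1) + w(l(-4), 4*(-1)))² = (0 + (-4 + 4*(-1)))² = (0 + (-4 - 4))² = (0 - 8)² = (-8)² = 64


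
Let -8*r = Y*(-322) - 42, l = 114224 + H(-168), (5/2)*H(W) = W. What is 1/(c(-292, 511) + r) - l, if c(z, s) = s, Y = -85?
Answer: -66325101/581 ≈ -1.1416e+5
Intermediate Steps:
H(W) = 2*W/5
l = 570784/5 (l = 114224 + (⅖)*(-168) = 114224 - 336/5 = 570784/5 ≈ 1.1416e+5)
r = -3416 (r = -(-85*(-322) - 42)/8 = -(27370 - 42)/8 = -⅛*27328 = -3416)
1/(c(-292, 511) + r) - l = 1/(511 - 3416) - 1*570784/5 = 1/(-2905) - 570784/5 = -1/2905 - 570784/5 = -66325101/581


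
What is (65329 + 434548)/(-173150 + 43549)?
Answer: -499877/129601 ≈ -3.8570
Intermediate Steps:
(65329 + 434548)/(-173150 + 43549) = 499877/(-129601) = 499877*(-1/129601) = -499877/129601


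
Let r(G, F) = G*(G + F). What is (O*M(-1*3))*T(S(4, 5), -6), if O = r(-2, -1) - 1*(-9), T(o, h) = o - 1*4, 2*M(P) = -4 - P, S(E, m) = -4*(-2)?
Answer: -30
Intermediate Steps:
r(G, F) = G*(F + G)
S(E, m) = 8
M(P) = -2 - P/2 (M(P) = (-4 - P)/2 = -2 - P/2)
T(o, h) = -4 + o (T(o, h) = o - 4 = -4 + o)
O = 15 (O = -2*(-1 - 2) - 1*(-9) = -2*(-3) + 9 = 6 + 9 = 15)
(O*M(-1*3))*T(S(4, 5), -6) = (15*(-2 - (-1)*3/2))*(-4 + 8) = (15*(-2 - ½*(-3)))*4 = (15*(-2 + 3/2))*4 = (15*(-½))*4 = -15/2*4 = -30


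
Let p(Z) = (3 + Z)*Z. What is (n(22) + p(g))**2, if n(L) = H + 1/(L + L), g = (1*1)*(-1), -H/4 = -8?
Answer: 1745041/1936 ≈ 901.36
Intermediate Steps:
H = 32 (H = -4*(-8) = 32)
g = -1 (g = 1*(-1) = -1)
n(L) = 32 + 1/(2*L) (n(L) = 32 + 1/(L + L) = 32 + 1/(2*L))
p(Z) = Z*(3 + Z)
(n(22) + p(g))**2 = ((32 + (1/2)/22) - (3 - 1))**2 = ((32 + (1/2)*(1/22)) - 1*2)**2 = ((32 + 1/44) - 2)**2 = (1409/44 - 2)**2 = (1321/44)**2 = 1745041/1936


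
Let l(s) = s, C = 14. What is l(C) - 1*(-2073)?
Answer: 2087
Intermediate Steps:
l(C) - 1*(-2073) = 14 - 1*(-2073) = 14 + 2073 = 2087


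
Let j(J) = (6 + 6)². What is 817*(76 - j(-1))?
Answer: -55556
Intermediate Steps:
j(J) = 144 (j(J) = 12² = 144)
817*(76 - j(-1)) = 817*(76 - 1*144) = 817*(76 - 144) = 817*(-68) = -55556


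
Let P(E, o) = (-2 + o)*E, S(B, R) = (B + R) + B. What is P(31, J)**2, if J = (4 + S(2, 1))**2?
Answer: 5997601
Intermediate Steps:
S(B, R) = R + 2*B
J = 81 (J = (4 + (1 + 2*2))**2 = (4 + (1 + 4))**2 = (4 + 5)**2 = 9**2 = 81)
P(E, o) = E*(-2 + o)
P(31, J)**2 = (31*(-2 + 81))**2 = (31*79)**2 = 2449**2 = 5997601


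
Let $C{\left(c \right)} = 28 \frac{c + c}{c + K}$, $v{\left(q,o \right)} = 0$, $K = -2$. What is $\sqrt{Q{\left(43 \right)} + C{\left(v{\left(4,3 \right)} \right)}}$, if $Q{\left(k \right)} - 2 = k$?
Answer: $3 \sqrt{5} \approx 6.7082$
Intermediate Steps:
$Q{\left(k \right)} = 2 + k$
$C{\left(c \right)} = \frac{56 c}{-2 + c}$ ($C{\left(c \right)} = 28 \frac{c + c}{c - 2} = 28 \frac{2 c}{-2 + c} = \frac{56 c}{-2 + c}$)
$\sqrt{Q{\left(43 \right)} + C{\left(v{\left(4,3 \right)} \right)}} = \sqrt{\left(2 + 43\right) + 56 \cdot 0 \frac{1}{-2 + 0}} = \sqrt{45 + 56 \cdot 0 \frac{1}{-2}} = \sqrt{45 + 56 \cdot 0 \left(- \frac{1}{2}\right)} = \sqrt{45 + 0} = \sqrt{45} = 3 \sqrt{5}$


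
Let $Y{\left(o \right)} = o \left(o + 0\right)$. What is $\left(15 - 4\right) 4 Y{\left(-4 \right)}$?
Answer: $704$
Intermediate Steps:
$Y{\left(o \right)} = o^{2}$ ($Y{\left(o \right)} = o o = o^{2}$)
$\left(15 - 4\right) 4 Y{\left(-4 \right)} = \left(15 - 4\right) 4 \left(-4\right)^{2} = 11 \cdot 4 \cdot 16 = 11 \cdot 64 = 704$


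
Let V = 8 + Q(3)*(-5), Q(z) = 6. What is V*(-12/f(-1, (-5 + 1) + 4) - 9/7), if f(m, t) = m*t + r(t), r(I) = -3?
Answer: -418/7 ≈ -59.714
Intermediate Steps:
V = -22 (V = 8 + 6*(-5) = 8 - 30 = -22)
f(m, t) = -3 + m*t (f(m, t) = m*t - 3 = -3 + m*t)
V*(-12/f(-1, (-5 + 1) + 4) - 9/7) = -22*(-12/(-3 - ((-5 + 1) + 4)) - 9/7) = -22*(-12/(-3 - (-4 + 4)) - 9*⅐) = -22*(-12/(-3 - 1*0) - 9/7) = -22*(-12/(-3 + 0) - 9/7) = -22*(-12/(-3) - 9/7) = -22*(-12*(-⅓) - 9/7) = -22*(4 - 9/7) = -22*19/7 = -418/7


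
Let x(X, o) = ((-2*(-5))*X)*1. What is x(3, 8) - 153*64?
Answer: -9762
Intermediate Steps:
x(X, o) = 10*X (x(X, o) = (10*X)*1 = 10*X)
x(3, 8) - 153*64 = 10*3 - 153*64 = 30 - 9792 = -9762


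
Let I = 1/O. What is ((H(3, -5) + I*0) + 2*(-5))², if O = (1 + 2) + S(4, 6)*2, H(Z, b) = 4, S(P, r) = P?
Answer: 36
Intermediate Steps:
O = 11 (O = (1 + 2) + 4*2 = 3 + 8 = 11)
I = 1/11 ≈ 0.090909
((H(3, -5) + I*0) + 2*(-5))² = ((4 + (1/11)*0) + 2*(-5))² = ((4 + 0) - 10)² = (4 - 10)² = (-6)² = 36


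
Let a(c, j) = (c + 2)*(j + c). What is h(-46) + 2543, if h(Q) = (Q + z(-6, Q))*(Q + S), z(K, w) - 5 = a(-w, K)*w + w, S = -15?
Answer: 5395370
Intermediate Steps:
a(c, j) = (2 + c)*(c + j)
z(K, w) = 5 + w + w*(w² - 2*w + 2*K - K*w) (z(K, w) = 5 + (((-w)² + 2*(-w) + 2*K + (-w)*K)*w + w) = 5 + ((w² - 2*w + 2*K - K*w)*w + w) = 5 + (w*(w² - 2*w + 2*K - K*w) + w) = 5 + (w + w*(w² - 2*w + 2*K - K*w)) = 5 + w + w*(w² - 2*w + 2*K - K*w))
h(Q) = (-15 + Q)*(5 + 2*Q + Q*(-12 + Q² + 4*Q)) (h(Q) = (Q + (5 + Q + Q*(Q² - 2*Q + 2*(-6) - 1*(-6)*Q)))*(Q - 15) = (Q + (5 + Q + Q*(Q² - 2*Q - 12 + 6*Q)))*(-15 + Q) = (Q + (5 + Q + Q*(-12 + Q² + 4*Q)))*(-15 + Q) = (5 + 2*Q + Q*(-12 + Q² + 4*Q))*(-15 + Q) = (-15 + Q)*(5 + 2*Q + Q*(-12 + Q² + 4*Q)))
h(-46) + 2543 = (-75 + (-46)⁴ - 70*(-46)² - 11*(-46)³ + 155*(-46)) + 2543 = (-75 + 4477456 - 70*2116 - 11*(-97336) - 7130) + 2543 = (-75 + 4477456 - 148120 + 1070696 - 7130) + 2543 = 5392827 + 2543 = 5395370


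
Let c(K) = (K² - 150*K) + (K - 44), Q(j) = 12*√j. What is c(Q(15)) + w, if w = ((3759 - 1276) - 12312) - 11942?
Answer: -19655 - 1788*√15 ≈ -26580.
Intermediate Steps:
c(K) = -44 + K² - 149*K (c(K) = (K² - 150*K) + (-44 + K) = -44 + K² - 149*K)
w = -21771 (w = (2483 - 12312) - 11942 = -9829 - 11942 = -21771)
c(Q(15)) + w = (-44 + (12*√15)² - 1788*√15) - 21771 = (-44 + 2160 - 1788*√15) - 21771 = (2116 - 1788*√15) - 21771 = -19655 - 1788*√15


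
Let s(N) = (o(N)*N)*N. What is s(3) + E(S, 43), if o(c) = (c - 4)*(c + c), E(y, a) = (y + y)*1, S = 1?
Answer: -52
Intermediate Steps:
E(y, a) = 2*y (E(y, a) = (2*y)*1 = 2*y)
o(c) = 2*c*(-4 + c) (o(c) = (-4 + c)*(2*c) = 2*c*(-4 + c))
s(N) = 2*N**3*(-4 + N) (s(N) = ((2*N*(-4 + N))*N)*N = (2*N**2*(-4 + N))*N = 2*N**3*(-4 + N))
s(3) + E(S, 43) = 2*3**3*(-4 + 3) + 2*1 = 2*27*(-1) + 2 = -54 + 2 = -52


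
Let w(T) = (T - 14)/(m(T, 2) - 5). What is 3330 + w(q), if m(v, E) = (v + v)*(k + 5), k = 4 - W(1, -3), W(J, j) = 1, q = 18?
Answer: 942394/283 ≈ 3330.0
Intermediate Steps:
k = 3 (k = 4 - 1*1 = 4 - 1 = 3)
m(v, E) = 16*v (m(v, E) = (v + v)*(3 + 5) = (2*v)*8 = 16*v)
w(T) = (-14 + T)/(-5 + 16*T) (w(T) = (T - 14)/(16*T - 5) = (-14 + T)/(-5 + 16*T))
3330 + w(q) = 3330 + (-14 + 18)/(-5 + 16*18) = 3330 + 4/(-5 + 288) = 3330 + 4/283 = 942394/283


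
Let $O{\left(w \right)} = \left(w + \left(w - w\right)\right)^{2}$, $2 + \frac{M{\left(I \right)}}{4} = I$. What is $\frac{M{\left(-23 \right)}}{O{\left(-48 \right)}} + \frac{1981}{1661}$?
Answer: $\frac{1099531}{956736} \approx 1.1493$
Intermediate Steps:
$M{\left(I \right)} = -8 + 4 I$
$O{\left(w \right)} = w^{2}$ ($O{\left(w \right)} = \left(w + 0\right)^{2} = w^{2}$)
$\frac{M{\left(-23 \right)}}{O{\left(-48 \right)}} + \frac{1981}{1661} = \frac{-8 + 4 \left(-23\right)}{\left(-48\right)^{2}} + \frac{1981}{1661} = \frac{-8 - 92}{2304} + 1981 \cdot \frac{1}{1661} = \left(-100\right) \frac{1}{2304} + \frac{1981}{1661} = - \frac{25}{576} + \frac{1981}{1661} = \frac{1099531}{956736}$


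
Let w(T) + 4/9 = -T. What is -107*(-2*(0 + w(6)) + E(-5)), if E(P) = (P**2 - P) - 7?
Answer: -34561/9 ≈ -3840.1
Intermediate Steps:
E(P) = -7 + P**2 - P
w(T) = -4/9 - T
-107*(-2*(0 + w(6)) + E(-5)) = -107*(-2*(0 + (-4/9 - 1*6)) + (-7 + (-5)**2 - 1*(-5))) = -107*(-2*(0 + (-4/9 - 6)) + (-7 + 25 + 5)) = -107*(-2*(0 - 58/9) + 23) = -107*(-2*(-58/9) + 23) = -107*(116/9 + 23) = -107*323/9 = -34561/9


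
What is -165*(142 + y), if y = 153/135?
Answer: -23617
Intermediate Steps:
y = 17/15 (y = 153*(1/135) = 17/15 ≈ 1.1333)
-165*(142 + y) = -165*(142 + 17/15) = -165*2147/15 = -23617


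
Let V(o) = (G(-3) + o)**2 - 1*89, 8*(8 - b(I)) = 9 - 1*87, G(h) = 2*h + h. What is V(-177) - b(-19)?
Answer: 137957/4 ≈ 34489.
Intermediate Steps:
G(h) = 3*h
b(I) = 71/4 (b(I) = 8 - (9 - 1*87)/8 = 8 - (9 - 87)/8 = 8 - 1/8*(-78) = 8 + 39/4 = 71/4)
V(o) = -89 + (-9 + o)**2 (V(o) = (3*(-3) + o)**2 - 1*89 = (-9 + o)**2 - 89 = -89 + (-9 + o)**2)
V(-177) - b(-19) = (-89 + (-9 - 177)**2) - 1*71/4 = (-89 + (-186)**2) - 71/4 = (-89 + 34596) - 71/4 = 34507 - 71/4 = 137957/4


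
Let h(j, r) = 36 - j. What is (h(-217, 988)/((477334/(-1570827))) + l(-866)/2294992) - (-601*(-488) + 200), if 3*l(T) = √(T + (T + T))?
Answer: -12771747293/43394 + I*√2598/6884976 ≈ -2.9432e+5 + 7.4032e-6*I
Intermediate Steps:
l(T) = √3*√T/3 (l(T) = √(T + (T + T))/3 = √(T + 2*T)/3 = √(3*T)/3 = (√3*√T)/3 = √3*√T/3)
(h(-217, 988)/((477334/(-1570827))) + l(-866)/2294992) - (-601*(-488) + 200) = ((36 - 1*(-217))/((477334/(-1570827))) + (√3*√(-866)/3)/2294992) - (-601*(-488) + 200) = ((36 + 217)/((477334*(-1/1570827))) + (√3*(I*√866)/3)*(1/2294992)) - (293288 + 200) = (253/(-477334/1570827) + (I*√2598/3)*(1/2294992)) - 1*293488 = (253*(-1570827/477334) + I*√2598/6884976) - 293488 = (-36129021/43394 + I*√2598/6884976) - 293488 = -12771747293/43394 + I*√2598/6884976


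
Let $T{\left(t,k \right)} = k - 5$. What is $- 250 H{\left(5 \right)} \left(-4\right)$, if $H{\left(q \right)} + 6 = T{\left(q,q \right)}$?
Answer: $-6000$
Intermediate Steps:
$T{\left(t,k \right)} = -5 + k$
$H{\left(q \right)} = -11 + q$ ($H{\left(q \right)} = -6 + \left(-5 + q\right) = -11 + q$)
$- 250 H{\left(5 \right)} \left(-4\right) = - 250 \left(-11 + 5\right) \left(-4\right) = - 250 \left(\left(-6\right) \left(-4\right)\right) = \left(-250\right) 24 = -6000$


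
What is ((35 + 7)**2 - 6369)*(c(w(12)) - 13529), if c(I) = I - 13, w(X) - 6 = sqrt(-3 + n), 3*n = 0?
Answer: 62333280 - 4605*I*sqrt(3) ≈ 6.2333e+7 - 7976.1*I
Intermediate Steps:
n = 0 (n = (1/3)*0 = 0)
w(X) = 6 + I*sqrt(3) (w(X) = 6 + sqrt(-3 + 0) = 6 + sqrt(-3) = 6 + I*sqrt(3))
c(I) = -13 + I
((35 + 7)**2 - 6369)*(c(w(12)) - 13529) = ((35 + 7)**2 - 6369)*((-13 + (6 + I*sqrt(3))) - 13529) = (42**2 - 6369)*((-7 + I*sqrt(3)) - 13529) = (1764 - 6369)*(-13536 + I*sqrt(3)) = -4605*(-13536 + I*sqrt(3)) = 62333280 - 4605*I*sqrt(3)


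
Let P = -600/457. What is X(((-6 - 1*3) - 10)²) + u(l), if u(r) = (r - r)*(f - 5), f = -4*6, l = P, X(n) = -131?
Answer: -131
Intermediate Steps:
P = -600/457 (P = -600*1/457 = -600/457 ≈ -1.3129)
l = -600/457 ≈ -1.3129
f = -24
u(r) = 0 (u(r) = (r - r)*(-24 - 5) = 0*(-29) = 0)
X(((-6 - 1*3) - 10)²) + u(l) = -131 + 0 = -131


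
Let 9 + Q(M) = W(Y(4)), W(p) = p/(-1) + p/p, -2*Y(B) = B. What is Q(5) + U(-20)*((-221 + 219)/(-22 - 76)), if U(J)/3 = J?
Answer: -354/49 ≈ -7.2245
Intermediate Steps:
Y(B) = -B/2
W(p) = 1 - p (W(p) = p*(-1) + 1 = -p + 1 = 1 - p)
Q(M) = -6 (Q(M) = -9 + (1 - (-1)*4/2) = -9 + (1 - 1*(-2)) = -9 + (1 + 2) = -9 + 3 = -6)
U(J) = 3*J
Q(5) + U(-20)*((-221 + 219)/(-22 - 76)) = -6 + (3*(-20))*((-221 + 219)/(-22 - 76)) = -6 - (-120)/(-98) = -6 - (-120)*(-1)/98 = -6 - 60*1/49 = -6 - 60/49 = -354/49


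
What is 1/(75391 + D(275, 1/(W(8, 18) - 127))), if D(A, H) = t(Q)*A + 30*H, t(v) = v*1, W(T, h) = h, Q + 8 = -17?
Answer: 109/7468214 ≈ 1.4595e-5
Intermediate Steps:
Q = -25 (Q = -8 - 17 = -25)
t(v) = v
D(A, H) = -25*A + 30*H
1/(75391 + D(275, 1/(W(8, 18) - 127))) = 1/(75391 + (-25*275 + 30/(18 - 127))) = 1/(75391 + (-6875 + 30/(-109))) = 1/(75391 + (-6875 + 30*(-1/109))) = 1/(75391 + (-6875 - 30/109)) = 1/(75391 - 749405/109) = 1/(7468214/109) = 109/7468214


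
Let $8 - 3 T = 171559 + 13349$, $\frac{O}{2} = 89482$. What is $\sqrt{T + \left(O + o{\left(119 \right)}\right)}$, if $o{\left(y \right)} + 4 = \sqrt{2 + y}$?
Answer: $\frac{\sqrt{1056039}}{3} \approx 342.55$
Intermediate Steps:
$o{\left(y \right)} = -4 + \sqrt{2 + y}$
$O = 178964$ ($O = 2 \cdot 89482 = 178964$)
$T = - \frac{184900}{3}$ ($T = \frac{8}{3} - \frac{171559 + 13349}{3} = \frac{8}{3} - 61636 = - \frac{184900}{3} \approx -61633.0$)
$\sqrt{T + \left(O + o{\left(119 \right)}\right)} = \sqrt{- \frac{184900}{3} + \left(178964 - \left(4 - \sqrt{2 + 119}\right)\right)} = \sqrt{- \frac{184900}{3} + \left(178964 - \left(4 - \sqrt{121}\right)\right)} = \sqrt{- \frac{184900}{3} + \left(178964 + \left(-4 + 11\right)\right)} = \sqrt{- \frac{184900}{3} + \left(178964 + 7\right)} = \sqrt{- \frac{184900}{3} + 178971} = \sqrt{\frac{352013}{3}} = \frac{\sqrt{1056039}}{3}$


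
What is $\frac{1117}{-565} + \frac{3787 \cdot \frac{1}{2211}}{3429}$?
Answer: $- \frac{8466417068}{4283558235} \approx -1.9765$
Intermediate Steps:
$\frac{1117}{-565} + \frac{3787 \cdot \frac{1}{2211}}{3429} = 1117 \left(- \frac{1}{565}\right) + 3787 \cdot \frac{1}{2211} \cdot \frac{1}{3429} = - \frac{1117}{565} + \frac{3787}{2211} \cdot \frac{1}{3429} = - \frac{1117}{565} + \frac{3787}{7581519} = - \frac{8466417068}{4283558235}$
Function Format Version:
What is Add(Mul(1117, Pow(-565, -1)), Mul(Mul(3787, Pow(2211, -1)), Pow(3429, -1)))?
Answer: Rational(-8466417068, 4283558235) ≈ -1.9765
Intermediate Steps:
Add(Mul(1117, Pow(-565, -1)), Mul(Mul(3787, Pow(2211, -1)), Pow(3429, -1))) = Add(Mul(1117, Rational(-1, 565)), Mul(Mul(3787, Rational(1, 2211)), Rational(1, 3429))) = Add(Rational(-1117, 565), Mul(Rational(3787, 2211), Rational(1, 3429))) = Add(Rational(-1117, 565), Rational(3787, 7581519)) = Rational(-8466417068, 4283558235)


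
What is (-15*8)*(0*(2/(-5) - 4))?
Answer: 0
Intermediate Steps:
(-15*8)*(0*(2/(-5) - 4)) = -0*(2*(-⅕) - 4) = -0*(-⅖ - 4) = -0*(-22)/5 = -120*0 = 0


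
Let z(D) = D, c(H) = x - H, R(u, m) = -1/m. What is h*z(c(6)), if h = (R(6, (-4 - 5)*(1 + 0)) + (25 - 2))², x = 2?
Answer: -173056/81 ≈ -2136.5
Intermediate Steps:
c(H) = 2 - H
h = 43264/81 (h = (-1/((-4 - 5)*(1 + 0)) + (25 - 2))² = (-1/((-9*1)) + 23)² = (-1/(-9) + 23)² = (-1*(-⅑) + 23)² = (⅑ + 23)² = (208/9)² = 43264/81 ≈ 534.12)
h*z(c(6)) = 43264*(2 - 1*6)/81 = 43264*(2 - 6)/81 = (43264/81)*(-4) = -173056/81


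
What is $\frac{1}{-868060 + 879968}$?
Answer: $\frac{1}{11908} \approx 8.3977 \cdot 10^{-5}$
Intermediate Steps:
$\frac{1}{-868060 + 879968} = \frac{1}{11908}$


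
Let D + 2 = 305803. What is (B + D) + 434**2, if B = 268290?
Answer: 762447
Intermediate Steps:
D = 305801 (D = -2 + 305803 = 305801)
(B + D) + 434**2 = (268290 + 305801) + 434**2 = 574091 + 188356 = 762447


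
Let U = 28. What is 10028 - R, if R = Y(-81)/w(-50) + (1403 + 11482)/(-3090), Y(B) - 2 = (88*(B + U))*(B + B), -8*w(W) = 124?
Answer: 375360277/6386 ≈ 58779.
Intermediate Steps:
w(W) = -31/2 (w(W) = -1/8*124 = -31/2)
Y(B) = 2 + 2*B*(2464 + 88*B) (Y(B) = 2 + (88*(B + 28))*(B + B) = 2 + (88*(28 + B))*(2*B) = 2 + (2464 + 88*B)*(2*B) = 2 + 2*B*(2464 + 88*B))
R = -311321469/6386 (R = (2 + 176*(-81)**2 + 4928*(-81))/(-31/2) + (1403 + 11482)/(-3090) = (2 + 176*6561 - 399168)*(-2/31) + 12885*(-1/3090) = (2 + 1154736 - 399168)*(-2/31) - 859/206 = 755570*(-2/31) - 859/206 = -1511140/31 - 859/206 = -311321469/6386 ≈ -48751.)
10028 - R = 10028 - 1*(-311321469/6386) = 10028 + 311321469/6386 = 375360277/6386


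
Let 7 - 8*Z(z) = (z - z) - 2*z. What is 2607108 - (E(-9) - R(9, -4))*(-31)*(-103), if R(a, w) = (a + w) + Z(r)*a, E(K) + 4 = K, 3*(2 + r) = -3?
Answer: 21345393/8 ≈ 2.6682e+6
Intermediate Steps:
r = -3 (r = -2 + (⅓)*(-3) = -2 - 1 = -3)
Z(z) = 7/8 + z/4 (Z(z) = 7/8 - ((z - z) - 2*z)/8 = 7/8 - (0 - 2*z)/8 = 7/8 - (-1)*z/4 = 7/8 + z/4)
E(K) = -4 + K
R(a, w) = w + 9*a/8 (R(a, w) = (a + w) + (7/8 + (¼)*(-3))*a = (a + w) + (7/8 - ¾)*a = (a + w) + a/8 = w + 9*a/8)
2607108 - (E(-9) - R(9, -4))*(-31)*(-103) = 2607108 - ((-4 - 9) - (-4 + (9/8)*9))*(-31)*(-103) = 2607108 - (-13 - (-4 + 81/8))*(-31)*(-103) = 2607108 - (-13 - 1*49/8)*(-31)*(-103) = 2607108 - (-13 - 49/8)*(-31)*(-103) = 2607108 - (-153/8*(-31))*(-103) = 2607108 - 4743*(-103)/8 = 2607108 - 1*(-488529/8) = 2607108 + 488529/8 = 21345393/8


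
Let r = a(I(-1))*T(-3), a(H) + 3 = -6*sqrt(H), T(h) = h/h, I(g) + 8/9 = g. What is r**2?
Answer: -59 + 12*I*sqrt(17) ≈ -59.0 + 49.477*I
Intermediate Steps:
I(g) = -8/9 + g
T(h) = 1
a(H) = -3 - 6*sqrt(H)
r = -3 - 2*I*sqrt(17) (r = (-3 - 6*sqrt(-8/9 - 1))*1 = (-3 - 2*I*sqrt(17))*1 = -3 - 2*I*sqrt(17) ≈ -3.0 - 8.2462*I)
r**2 = (-3 - 2*I*sqrt(17))**2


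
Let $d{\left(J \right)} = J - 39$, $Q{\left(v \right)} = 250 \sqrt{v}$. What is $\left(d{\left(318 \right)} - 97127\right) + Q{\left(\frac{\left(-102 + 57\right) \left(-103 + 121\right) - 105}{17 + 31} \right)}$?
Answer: $-96848 + \frac{125 i \sqrt{305}}{2} \approx -96848.0 + 1091.5 i$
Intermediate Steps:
$d{\left(J \right)} = -39 + J$
$\left(d{\left(318 \right)} - 97127\right) + Q{\left(\frac{\left(-102 + 57\right) \left(-103 + 121\right) - 105}{17 + 31} \right)} = \left(\left(-39 + 318\right) - 97127\right) + 250 \sqrt{\frac{\left(-102 + 57\right) \left(-103 + 121\right) - 105}{17 + 31}} = \left(279 - 97127\right) + 250 \sqrt{\frac{\left(-45\right) 18 - 105}{48}} = -96848 + 250 \sqrt{\left(-810 - 105\right) \frac{1}{48}} = -96848 + 250 \sqrt{\left(-915\right) \frac{1}{48}} = -96848 + 250 \sqrt{- \frac{305}{16}} = -96848 + 250 \frac{i \sqrt{305}}{4} = -96848 + \frac{125 i \sqrt{305}}{2}$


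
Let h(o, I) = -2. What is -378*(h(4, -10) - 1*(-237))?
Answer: -88830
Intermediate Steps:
-378*(h(4, -10) - 1*(-237)) = -378*(-2 - 1*(-237)) = -378*(-2 + 237) = -378*235 = -88830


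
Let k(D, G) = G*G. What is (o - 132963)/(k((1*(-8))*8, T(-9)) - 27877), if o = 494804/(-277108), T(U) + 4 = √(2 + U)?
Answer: 1458541679911/305694946219 - 418700066*I*√7/305694946219 ≈ 4.7712 - 0.0036238*I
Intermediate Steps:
T(U) = -4 + √(2 + U)
k(D, G) = G²
o = -123701/69277 (o = 494804*(-1/277108) = -123701/69277 ≈ -1.7856)
(o - 132963)/(k((1*(-8))*8, T(-9)) - 27877) = (-123701/69277 - 132963)/((-4 + √(2 - 9))² - 27877) = -9211401452/(69277*((-4 + √(-7))² - 27877)) = -9211401452/(69277*((-4 + I*√7)² - 27877)) = -9211401452/(69277*(-27877 + (-4 + I*√7)²))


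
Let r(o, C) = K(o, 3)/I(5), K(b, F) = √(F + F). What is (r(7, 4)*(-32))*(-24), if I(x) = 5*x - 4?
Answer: 256*√6/7 ≈ 89.581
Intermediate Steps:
I(x) = -4 + 5*x
K(b, F) = √2*√F (K(b, F) = √(2*F) = √2*√F)
r(o, C) = √6/21 (r(o, C) = (√2*√3)/(-4 + 5*5) = √6/(-4 + 25) = √6/21)
(r(7, 4)*(-32))*(-24) = ((√6/21)*(-32))*(-24) = -32*√6/21*(-24) = 256*√6/7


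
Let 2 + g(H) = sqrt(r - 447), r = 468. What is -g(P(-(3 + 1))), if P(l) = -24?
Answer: 2 - sqrt(21) ≈ -2.5826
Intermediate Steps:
g(H) = -2 + sqrt(21) (g(H) = -2 + sqrt(468 - 447) = -2 + sqrt(21))
-g(P(-(3 + 1))) = -(-2 + sqrt(21)) = 2 - sqrt(21)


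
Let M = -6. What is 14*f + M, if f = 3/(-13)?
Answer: -120/13 ≈ -9.2308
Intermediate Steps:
f = -3/13 (f = 3*(-1/13) = -3/13 ≈ -0.23077)
14*f + M = 14*(-3/13) - 6 = -42/13 - 6 = -120/13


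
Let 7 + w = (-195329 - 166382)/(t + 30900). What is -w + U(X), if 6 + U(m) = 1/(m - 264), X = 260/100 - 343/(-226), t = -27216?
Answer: 11922254505/120207692 ≈ 99.180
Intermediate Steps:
X = 4653/1130 (X = 260*(1/100) - 343*(-1/226) = 13/5 + 343/226 = 4653/1130 ≈ 4.1177)
w = -387499/3684 (w = -7 + (-195329 - 166382)/(-27216 + 30900) = -7 - 361711/3684 = -387499/3684 ≈ -105.18)
U(m) = -6 + 1/(-264 + m) (U(m) = -6 + 1/(m - 264) = -6 + 1/(-264 + m))
-w + U(X) = -1*(-387499/3684) + (1585 - 6*4653/1130)/(-264 + 4653/1130) = 387499/3684 + (1585 - 13959/565)/(-293667/1130) = 387499/3684 - 1130/293667*881566/565 = 387499/3684 - 1763132/293667 = 11922254505/120207692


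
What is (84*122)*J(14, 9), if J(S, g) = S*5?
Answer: 717360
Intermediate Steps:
J(S, g) = 5*S
(84*122)*J(14, 9) = (84*122)*(5*14) = 10248*70 = 717360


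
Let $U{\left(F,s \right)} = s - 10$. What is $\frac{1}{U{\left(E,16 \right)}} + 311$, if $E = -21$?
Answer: $\frac{1867}{6} \approx 311.17$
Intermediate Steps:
$U{\left(F,s \right)} = -10 + s$
$\frac{1}{U{\left(E,16 \right)}} + 311 = \frac{1}{-10 + 16} + 311 = \frac{1}{6} + 311 = \frac{1867}{6}$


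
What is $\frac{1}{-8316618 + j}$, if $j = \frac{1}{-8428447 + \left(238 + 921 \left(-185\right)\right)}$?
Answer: $- \frac{8598594}{71511221635093} \approx -1.2024 \cdot 10^{-7}$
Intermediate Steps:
$j = - \frac{1}{8598594}$ ($j = \frac{1}{-8428447 + \left(238 - 170385\right)} = \frac{1}{-8428447 - 170147} = \frac{1}{-8598594} = - \frac{1}{8598594} \approx -1.163 \cdot 10^{-7}$)
$\frac{1}{-8316618 + j} = \frac{1}{-8316618 - \frac{1}{8598594}} = \frac{1}{- \frac{71511221635093}{8598594}} = - \frac{8598594}{71511221635093}$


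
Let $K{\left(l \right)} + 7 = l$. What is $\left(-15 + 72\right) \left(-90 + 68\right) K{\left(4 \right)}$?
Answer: $3762$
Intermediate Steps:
$K{\left(l \right)} = -7 + l$
$\left(-15 + 72\right) \left(-90 + 68\right) K{\left(4 \right)} = \left(-15 + 72\right) \left(-90 + 68\right) \left(-7 + 4\right) = 57 \left(-22\right) \left(-3\right) = \left(-1254\right) \left(-3\right) = 3762$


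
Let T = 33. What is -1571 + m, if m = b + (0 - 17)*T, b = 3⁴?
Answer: -2051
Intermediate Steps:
b = 81
m = -480 (m = 81 + (0 - 17)*33 = 81 - 17*33 = 81 - 561 = -480)
-1571 + m = -1571 - 480 = -2051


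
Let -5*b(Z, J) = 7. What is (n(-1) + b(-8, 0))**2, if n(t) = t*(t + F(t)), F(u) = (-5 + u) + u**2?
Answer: 529/25 ≈ 21.160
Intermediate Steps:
b(Z, J) = -7/5 (b(Z, J) = -1/5*7 = -7/5)
F(u) = -5 + u + u**2
n(t) = t*(-5 + t**2 + 2*t) (n(t) = t*(t + (-5 + t + t**2)) = t*(-5 + t**2 + 2*t))
(n(-1) + b(-8, 0))**2 = (-(-5 + (-1)**2 + 2*(-1)) - 7/5)**2 = (-(-5 + 1 - 2) - 7/5)**2 = (-1*(-6) - 7/5)**2 = (6 - 7/5)**2 = (23/5)**2 = 529/25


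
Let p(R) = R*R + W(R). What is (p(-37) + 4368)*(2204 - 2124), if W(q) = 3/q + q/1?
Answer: 16871760/37 ≈ 4.5599e+5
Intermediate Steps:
W(q) = q + 3/q (W(q) = 3/q + q*1 = 3/q + q = q + 3/q)
p(R) = R + R**2 + 3/R (p(R) = R*R + (R + 3/R) = R**2 + (R + 3/R) = R + R**2 + 3/R)
(p(-37) + 4368)*(2204 - 2124) = ((-37 + (-37)**2 + 3/(-37)) + 4368)*(2204 - 2124) = ((-37 + 1369 + 3*(-1/37)) + 4368)*80 = ((-37 + 1369 - 3/37) + 4368)*80 = (49281/37 + 4368)*80 = (210897/37)*80 = 16871760/37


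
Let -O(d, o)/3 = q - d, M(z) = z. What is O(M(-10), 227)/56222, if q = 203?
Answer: -639/56222 ≈ -0.011366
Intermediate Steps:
O(d, o) = -609 + 3*d (O(d, o) = -3*(203 - d) = -609 + 3*d)
O(M(-10), 227)/56222 = (-609 + 3*(-10))/56222 = (-609 - 30)*(1/56222) = -639*1/56222 = -639/56222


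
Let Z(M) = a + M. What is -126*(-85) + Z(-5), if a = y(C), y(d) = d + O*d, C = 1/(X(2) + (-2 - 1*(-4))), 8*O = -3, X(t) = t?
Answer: 342565/32 ≈ 10705.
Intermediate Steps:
O = -3/8 (O = (1/8)*(-3) = -3/8 ≈ -0.37500)
C = 1/4 (C = 1/(2 + (-2 - 1*(-4))) = 1/(2 + (-2 + 4)) = 1/(2 + 2) = 1/4 ≈ 0.25000)
y(d) = 5*d/8 (y(d) = d - 3*d/8 = 5*d/8)
a = 5/32 (a = (5/8)*(1/4) = 5/32 ≈ 0.15625)
Z(M) = 5/32 + M
-126*(-85) + Z(-5) = -126*(-85) + (5/32 - 5) = 10710 - 155/32 = 342565/32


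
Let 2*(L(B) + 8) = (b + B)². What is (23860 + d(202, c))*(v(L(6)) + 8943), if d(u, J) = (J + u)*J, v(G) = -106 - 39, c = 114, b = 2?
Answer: 526859432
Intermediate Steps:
L(B) = -8 + (2 + B)²/2
v(G) = -145
d(u, J) = J*(J + u)
(23860 + d(202, c))*(v(L(6)) + 8943) = (23860 + 114*(114 + 202))*(-145 + 8943) = (23860 + 114*316)*8798 = (23860 + 36024)*8798 = 59884*8798 = 526859432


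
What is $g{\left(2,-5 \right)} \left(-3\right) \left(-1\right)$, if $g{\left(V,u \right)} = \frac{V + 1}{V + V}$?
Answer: $\frac{9}{4} \approx 2.25$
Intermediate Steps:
$g{\left(V,u \right)} = \frac{1 + V}{2 V}$
$g{\left(2,-5 \right)} \left(-3\right) \left(-1\right) = \frac{1 + 2}{2 \cdot 2} \left(-3\right) \left(-1\right) = \frac{1}{2} \cdot \frac{1}{2} \cdot 3 \left(-3\right) \left(-1\right) = \frac{3}{4} \left(-3\right) \left(-1\right) = \left(- \frac{9}{4}\right) \left(-1\right) = \frac{9}{4}$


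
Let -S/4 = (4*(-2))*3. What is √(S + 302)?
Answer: √398 ≈ 19.950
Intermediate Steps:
S = 96 (S = -4*4*(-2)*3 = -(-32)*3 = -4*(-24) = 96)
√(S + 302) = √(96 + 302) = √398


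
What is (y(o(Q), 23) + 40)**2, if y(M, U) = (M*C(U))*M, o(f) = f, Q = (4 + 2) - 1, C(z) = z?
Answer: 378225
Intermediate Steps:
Q = 5 (Q = 6 - 1 = 5)
y(M, U) = U*M**2 (y(M, U) = (M*U)*M = U*M**2)
(y(o(Q), 23) + 40)**2 = (23*5**2 + 40)**2 = (23*25 + 40)**2 = (575 + 40)**2 = 615**2 = 378225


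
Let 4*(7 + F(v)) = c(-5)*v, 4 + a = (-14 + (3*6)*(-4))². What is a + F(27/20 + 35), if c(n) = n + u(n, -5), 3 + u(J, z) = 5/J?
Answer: 584257/80 ≈ 7303.2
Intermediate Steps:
u(J, z) = -3 + 5/J
c(n) = -3 + n + 5/n (c(n) = n + (-3 + 5/n) = -3 + n + 5/n)
a = 7392 (a = -4 + (-14 + (3*6)*(-4))² = -4 + (-14 + 18*(-4))² = -4 + (-14 - 72)² = -4 + (-86)² = -4 + 7396 = 7392)
F(v) = -7 - 9*v/4 (F(v) = -7 + ((-3 - 5 + 5/(-5))*v)/4 = -7 + ((-3 - 5 + 5*(-⅕))*v)/4 = -7 + ((-3 - 5 - 1)*v)/4 = -7 + (-9*v)/4 = -7 - 9*v/4)
a + F(27/20 + 35) = 7392 + (-7 - 9*(27/20 + 35)/4) = 7392 + (-7 - 9/4*727/20) = 7392 + (-7 - 6543/80) = 7392 - 7103/80 = 584257/80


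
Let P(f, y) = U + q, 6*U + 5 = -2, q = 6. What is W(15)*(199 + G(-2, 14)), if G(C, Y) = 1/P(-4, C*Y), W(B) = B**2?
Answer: 1299825/29 ≈ 44822.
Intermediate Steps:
U = -7/6 (U = -5/6 + (1/6)*(-2) = -5/6 - 1/3 = -7/6 ≈ -1.1667)
P(f, y) = 29/6 (P(f, y) = -7/6 + 6 = 29/6)
G(C, Y) = 6/29 (G(C, Y) = 1/(29/6) = 6/29)
W(15)*(199 + G(-2, 14)) = 15**2*(199 + 6/29) = 225*(5777/29) = 1299825/29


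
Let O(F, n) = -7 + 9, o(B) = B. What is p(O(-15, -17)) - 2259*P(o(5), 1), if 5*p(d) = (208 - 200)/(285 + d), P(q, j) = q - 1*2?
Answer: -9724987/1435 ≈ -6777.0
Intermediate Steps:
P(q, j) = -2 + q (P(q, j) = q - 2 = -2 + q)
O(F, n) = 2
p(d) = 8/(5*(285 + d)) (p(d) = ((208 - 200)/(285 + d))/5 = (8/(285 + d))/5 = 8/(5*(285 + d)))
p(O(-15, -17)) - 2259*P(o(5), 1) = 8/(5*(285 + 2)) - 2259*(-2 + 5) = (8/5)/287 - 2259*3 = (8/5)*(1/287) - 6777 = 8/1435 - 6777 = -9724987/1435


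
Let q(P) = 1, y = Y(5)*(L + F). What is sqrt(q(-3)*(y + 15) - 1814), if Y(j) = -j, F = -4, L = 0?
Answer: I*sqrt(1779) ≈ 42.178*I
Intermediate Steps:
y = 20 (y = (-1*5)*(0 - 4) = -5*(-4) = 20)
sqrt(q(-3)*(y + 15) - 1814) = sqrt(1*(20 + 15) - 1814) = sqrt(1*35 - 1814) = sqrt(35 - 1814) = sqrt(-1779) = I*sqrt(1779)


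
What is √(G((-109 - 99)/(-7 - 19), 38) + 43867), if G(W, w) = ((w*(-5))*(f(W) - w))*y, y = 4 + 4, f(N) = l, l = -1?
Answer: √103147 ≈ 321.17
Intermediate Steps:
f(N) = -1
y = 8
G(W, w) = -40*w*(-1 - w) (G(W, w) = ((w*(-5))*(-1 - w))*8 = ((-5*w)*(-1 - w))*8 = -5*w*(-1 - w)*8 = -40*w*(-1 - w))
√(G((-109 - 99)/(-7 - 19), 38) + 43867) = √(40*38*(1 + 38) + 43867) = √(40*38*39 + 43867) = √(59280 + 43867) = √103147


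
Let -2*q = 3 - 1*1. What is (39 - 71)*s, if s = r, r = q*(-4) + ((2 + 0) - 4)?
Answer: -64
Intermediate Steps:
q = -1 (q = -(3 - 1*1)/2 = -(3 - 1)/2 = -1/2*2 = -1)
r = 2 (r = -1*(-4) + ((2 + 0) - 4) = 4 + (2 - 4) = 4 - 2 = 2)
s = 2
(39 - 71)*s = (39 - 71)*2 = -32*2 = -64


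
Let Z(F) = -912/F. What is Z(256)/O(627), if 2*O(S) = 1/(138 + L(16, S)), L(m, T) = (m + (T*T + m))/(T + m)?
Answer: -27468015/5144 ≈ -5339.8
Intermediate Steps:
L(m, T) = (T² + 2*m)/(T + m) (L(m, T) = (m + (T² + m))/(T + m) = (m + (m + T²))/(T + m) = (T² + 2*m)/(T + m))
O(S) = 1/(2*(138 + (32 + S²)/(16 + S))) (O(S) = 1/(2*(138 + (S² + 2*16)/(S + 16))) = 1/(2*(138 + (S² + 32)/(16 + S))) = 1/(2*(138 + (32 + S²)/(16 + S))))
Z(256)/O(627) = (-912/256)/(((16 + 627)/(2*(2240 + 627² + 138*627)))) = (-912*1/256)/(((½)*643/(2240 + 393129 + 86526))) = -57/(16*((½)*643/481895)) = -57/(16*((½)*(1/481895)*643)) = -57/(16*643/963790) = -57/16*963790/643 = -27468015/5144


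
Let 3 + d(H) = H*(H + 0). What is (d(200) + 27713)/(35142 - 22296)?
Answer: 11285/2141 ≈ 5.2709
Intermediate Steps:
d(H) = -3 + H² (d(H) = -3 + H*(H + 0) = -3 + H*H = -3 + H²)
(d(200) + 27713)/(35142 - 22296) = ((-3 + 200²) + 27713)/(35142 - 22296) = ((-3 + 40000) + 27713)/12846 = (39997 + 27713)*(1/12846) = 67710*(1/12846) = 11285/2141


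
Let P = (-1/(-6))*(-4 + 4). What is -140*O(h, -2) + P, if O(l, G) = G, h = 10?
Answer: 280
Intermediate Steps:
P = 0 (P = -1*(-⅙)*0 = (⅙)*0 = 0)
-140*O(h, -2) + P = -140*(-2) + 0 = 280 + 0 = 280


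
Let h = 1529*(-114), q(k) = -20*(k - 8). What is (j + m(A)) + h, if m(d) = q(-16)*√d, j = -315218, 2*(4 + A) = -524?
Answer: -489524 + 480*I*√266 ≈ -4.8952e+5 + 7828.6*I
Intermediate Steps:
A = -266 (A = -4 + (½)*(-524) = -4 - 262 = -266)
q(k) = 160 - 20*k (q(k) = -20*(-8 + k) = 160 - 20*k)
m(d) = 480*√d (m(d) = (160 - 20*(-16))*√d = (160 + 320)*√d = 480*√d)
h = -174306
(j + m(A)) + h = (-315218 + 480*√(-266)) - 174306 = (-315218 + 480*(I*√266)) - 174306 = (-315218 + 480*I*√266) - 174306 = -489524 + 480*I*√266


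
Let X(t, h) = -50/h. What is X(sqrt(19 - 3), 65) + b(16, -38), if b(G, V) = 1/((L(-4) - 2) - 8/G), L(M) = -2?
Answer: -116/117 ≈ -0.99145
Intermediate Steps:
b(G, V) = 1/(-4 - 8/G) (b(G, V) = 1/((-2 - 2) - 8/G) = 1/(-4 - 8/G))
X(sqrt(19 - 3), 65) + b(16, -38) = -50/65 - 1*16/(8 + 4*16) = -50*1/65 - 1*16/(8 + 64) = -10/13 - 1*16/72 = -10/13 - 1*16*1/72 = -10/13 - 2/9 = -116/117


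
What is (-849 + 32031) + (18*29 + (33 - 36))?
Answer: 31701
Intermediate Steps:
(-849 + 32031) + (18*29 + (33 - 36)) = 31182 + (522 - 3) = 31182 + 519 = 31701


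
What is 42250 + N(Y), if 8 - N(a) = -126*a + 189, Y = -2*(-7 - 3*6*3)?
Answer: 57441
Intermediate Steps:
Y = 122 (Y = -2*(-7 - 18*3) = -2*(-7 - 54) = -2*(-61) = 122)
N(a) = -181 + 126*a (N(a) = 8 - (-126*a + 189) = 8 - (189 - 126*a) = 8 + (-189 + 126*a) = -181 + 126*a)
42250 + N(Y) = 42250 + (-181 + 126*122) = 42250 + (-181 + 15372) = 42250 + 15191 = 57441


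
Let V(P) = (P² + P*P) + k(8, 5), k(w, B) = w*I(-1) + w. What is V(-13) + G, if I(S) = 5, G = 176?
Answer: 562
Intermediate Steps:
k(w, B) = 6*w (k(w, B) = w*5 + w = 5*w + w = 6*w)
V(P) = 48 + 2*P² (V(P) = (P² + P*P) + 6*8 = (P² + P²) + 48 = 2*P² + 48 = 48 + 2*P²)
V(-13) + G = (48 + 2*(-13)²) + 176 = (48 + 2*169) + 176 = (48 + 338) + 176 = 386 + 176 = 562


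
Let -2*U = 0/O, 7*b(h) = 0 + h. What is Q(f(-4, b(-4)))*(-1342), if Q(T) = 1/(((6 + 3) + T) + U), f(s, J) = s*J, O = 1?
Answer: -9394/79 ≈ -118.91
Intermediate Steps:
b(h) = h/7 (b(h) = (0 + h)/7 = h/7)
f(s, J) = J*s
U = 0 (U = -0/1 = -0 = -½*0 = 0)
Q(T) = 1/(9 + T) (Q(T) = 1/(((6 + 3) + T) + 0) = 1/((9 + T) + 0) = 1/(9 + T))
Q(f(-4, b(-4)))*(-1342) = -1342/(9 + ((⅐)*(-4))*(-4)) = -1342/(9 - 4/7*(-4)) = -1342/(9 + 16/7) = -1342/(79/7) = (7/79)*(-1342) = -9394/79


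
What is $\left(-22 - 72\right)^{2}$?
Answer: $8836$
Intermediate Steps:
$\left(-22 - 72\right)^{2} = \left(-94\right)^{2} = 8836$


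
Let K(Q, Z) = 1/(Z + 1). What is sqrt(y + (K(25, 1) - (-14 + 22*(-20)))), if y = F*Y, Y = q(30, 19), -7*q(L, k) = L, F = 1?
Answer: sqrt(88242)/14 ≈ 21.218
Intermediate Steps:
q(L, k) = -L/7
Y = -30/7 (Y = -1/7*30 = -30/7 ≈ -4.2857)
K(Q, Z) = 1/(1 + Z)
y = -30/7 (y = 1*(-30/7) = -30/7 ≈ -4.2857)
sqrt(y + (K(25, 1) - (-14 + 22*(-20)))) = sqrt(-30/7 + (1/(1 + 1) - (-14 + 22*(-20)))) = sqrt(-30/7 + (1/2 - (-14 - 440))) = sqrt(-30/7 + (1/2 - 1*(-454))) = sqrt(-30/7 + (1/2 + 454)) = sqrt(-30/7 + 909/2) = sqrt(6303/14) = sqrt(88242)/14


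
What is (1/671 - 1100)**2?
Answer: 544790133801/450241 ≈ 1.2100e+6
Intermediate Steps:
(1/671 - 1100)**2 = (-738099/671)**2 = 544790133801/450241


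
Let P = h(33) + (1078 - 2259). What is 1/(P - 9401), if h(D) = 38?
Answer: -1/10544 ≈ -9.4841e-5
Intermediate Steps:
P = -1143 (P = 38 + (1078 - 2259) = 38 - 1181 = -1143)
1/(P - 9401) = 1/(-1143 - 9401) = 1/(-10544) = -1/10544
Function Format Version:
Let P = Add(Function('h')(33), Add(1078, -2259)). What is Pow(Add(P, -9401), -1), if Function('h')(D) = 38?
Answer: Rational(-1, 10544) ≈ -9.4841e-5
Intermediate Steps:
P = -1143 (P = Add(38, Add(1078, -2259)) = Add(38, -1181) = -1143)
Pow(Add(P, -9401), -1) = Pow(Add(-1143, -9401), -1) = Pow(-10544, -1) = Rational(-1, 10544)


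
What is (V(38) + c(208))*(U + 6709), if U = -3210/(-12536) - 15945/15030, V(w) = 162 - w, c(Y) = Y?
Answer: 1748439046025/785067 ≈ 2.2271e+6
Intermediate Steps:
U = -2527337/3140268 (U = -3210*(-1/12536) - 15945*1/15030 = 1605/6268 - 1063/1002 = -2527337/3140268 ≈ -0.80482)
(V(38) + c(208))*(U + 6709) = ((162 - 1*38) + 208)*(-2527337/3140268 + 6709) = ((162 - 38) + 208)*(21065530675/3140268) = (124 + 208)*(21065530675/3140268) = 332*(21065530675/3140268) = 1748439046025/785067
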